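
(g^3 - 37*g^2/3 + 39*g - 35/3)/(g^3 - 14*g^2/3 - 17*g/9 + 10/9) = 3*(g - 7)/(3*g + 2)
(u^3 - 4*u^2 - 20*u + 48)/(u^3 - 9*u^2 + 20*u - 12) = (u + 4)/(u - 1)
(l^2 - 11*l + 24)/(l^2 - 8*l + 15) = (l - 8)/(l - 5)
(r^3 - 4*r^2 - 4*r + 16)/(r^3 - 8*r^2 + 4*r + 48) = (r - 2)/(r - 6)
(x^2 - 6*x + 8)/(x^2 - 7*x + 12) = (x - 2)/(x - 3)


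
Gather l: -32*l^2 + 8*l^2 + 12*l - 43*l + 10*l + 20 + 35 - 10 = -24*l^2 - 21*l + 45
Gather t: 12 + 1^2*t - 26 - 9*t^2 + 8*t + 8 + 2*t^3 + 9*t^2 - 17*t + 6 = 2*t^3 - 8*t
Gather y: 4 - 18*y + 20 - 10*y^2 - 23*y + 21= -10*y^2 - 41*y + 45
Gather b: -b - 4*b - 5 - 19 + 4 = -5*b - 20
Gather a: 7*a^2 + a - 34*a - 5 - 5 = 7*a^2 - 33*a - 10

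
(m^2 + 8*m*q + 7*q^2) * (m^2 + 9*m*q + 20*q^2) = m^4 + 17*m^3*q + 99*m^2*q^2 + 223*m*q^3 + 140*q^4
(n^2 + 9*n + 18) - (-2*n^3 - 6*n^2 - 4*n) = 2*n^3 + 7*n^2 + 13*n + 18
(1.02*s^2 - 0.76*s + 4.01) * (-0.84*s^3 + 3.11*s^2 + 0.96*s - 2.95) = -0.8568*s^5 + 3.8106*s^4 - 4.7528*s^3 + 8.7325*s^2 + 6.0916*s - 11.8295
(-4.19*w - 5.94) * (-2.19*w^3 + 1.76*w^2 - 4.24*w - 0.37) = 9.1761*w^4 + 5.6342*w^3 + 7.3112*w^2 + 26.7359*w + 2.1978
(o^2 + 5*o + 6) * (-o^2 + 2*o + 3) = -o^4 - 3*o^3 + 7*o^2 + 27*o + 18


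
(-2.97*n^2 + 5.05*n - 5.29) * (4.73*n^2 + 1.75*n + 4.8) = -14.0481*n^4 + 18.689*n^3 - 30.4402*n^2 + 14.9825*n - 25.392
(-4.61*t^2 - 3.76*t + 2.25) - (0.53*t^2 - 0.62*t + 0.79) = -5.14*t^2 - 3.14*t + 1.46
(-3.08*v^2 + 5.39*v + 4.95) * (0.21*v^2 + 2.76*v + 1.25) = -0.6468*v^4 - 7.3689*v^3 + 12.0659*v^2 + 20.3995*v + 6.1875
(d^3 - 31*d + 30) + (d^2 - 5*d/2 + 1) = d^3 + d^2 - 67*d/2 + 31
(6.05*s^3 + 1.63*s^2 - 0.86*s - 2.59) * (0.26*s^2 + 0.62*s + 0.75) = 1.573*s^5 + 4.1748*s^4 + 5.3245*s^3 + 0.0158999999999999*s^2 - 2.2508*s - 1.9425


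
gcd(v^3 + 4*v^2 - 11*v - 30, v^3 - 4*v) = v + 2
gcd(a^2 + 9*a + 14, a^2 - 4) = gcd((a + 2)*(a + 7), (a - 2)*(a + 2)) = a + 2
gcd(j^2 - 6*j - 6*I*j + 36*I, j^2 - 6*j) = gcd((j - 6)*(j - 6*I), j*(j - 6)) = j - 6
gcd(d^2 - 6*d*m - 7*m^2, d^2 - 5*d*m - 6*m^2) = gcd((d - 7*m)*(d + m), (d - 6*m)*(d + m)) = d + m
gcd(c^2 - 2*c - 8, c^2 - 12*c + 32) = c - 4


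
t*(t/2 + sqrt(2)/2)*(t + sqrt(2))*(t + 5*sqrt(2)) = t^4/2 + 7*sqrt(2)*t^3/2 + 11*t^2 + 5*sqrt(2)*t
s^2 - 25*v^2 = (s - 5*v)*(s + 5*v)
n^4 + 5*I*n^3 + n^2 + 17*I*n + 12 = (n - I)^2*(n + 3*I)*(n + 4*I)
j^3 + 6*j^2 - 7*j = j*(j - 1)*(j + 7)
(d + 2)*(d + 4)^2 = d^3 + 10*d^2 + 32*d + 32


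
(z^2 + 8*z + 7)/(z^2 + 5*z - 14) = (z + 1)/(z - 2)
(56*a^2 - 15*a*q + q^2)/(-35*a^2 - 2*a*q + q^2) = (-8*a + q)/(5*a + q)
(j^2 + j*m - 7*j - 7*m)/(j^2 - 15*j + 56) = (j + m)/(j - 8)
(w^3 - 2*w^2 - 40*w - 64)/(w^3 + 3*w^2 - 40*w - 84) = (w^2 - 4*w - 32)/(w^2 + w - 42)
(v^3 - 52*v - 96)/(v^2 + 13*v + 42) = (v^2 - 6*v - 16)/(v + 7)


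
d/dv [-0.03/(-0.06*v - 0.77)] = -0.0018/(0.06*v + 0.77)^2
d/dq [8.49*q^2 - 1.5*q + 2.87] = 16.98*q - 1.5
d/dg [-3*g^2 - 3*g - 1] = -6*g - 3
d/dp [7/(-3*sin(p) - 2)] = 21*cos(p)/(3*sin(p) + 2)^2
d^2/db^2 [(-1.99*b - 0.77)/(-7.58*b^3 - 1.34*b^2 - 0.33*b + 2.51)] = (686.029416*b^5 + 652.174104*b^4 + 122.32762*b^3 + 474.188244*b^2 + 130.101156*b + 8.643976)/(435.519512*b^9 + 230.974728*b^8 + 97.71378*b^7 - 410.129332*b^6 - 148.713402*b^5 - 50.754174*b^4 + 136.640679*b^3 + 24.506385*b^2 + 6.237099*b - 15.813251)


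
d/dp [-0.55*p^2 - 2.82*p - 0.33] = -1.1*p - 2.82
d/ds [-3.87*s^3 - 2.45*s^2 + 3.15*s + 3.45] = -11.61*s^2 - 4.9*s + 3.15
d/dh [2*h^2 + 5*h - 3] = 4*h + 5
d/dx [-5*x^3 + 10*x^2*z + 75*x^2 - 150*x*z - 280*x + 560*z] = -15*x^2 + 20*x*z + 150*x - 150*z - 280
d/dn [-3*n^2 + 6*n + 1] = 6 - 6*n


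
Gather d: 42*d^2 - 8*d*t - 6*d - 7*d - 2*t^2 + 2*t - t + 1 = 42*d^2 + d*(-8*t - 13) - 2*t^2 + t + 1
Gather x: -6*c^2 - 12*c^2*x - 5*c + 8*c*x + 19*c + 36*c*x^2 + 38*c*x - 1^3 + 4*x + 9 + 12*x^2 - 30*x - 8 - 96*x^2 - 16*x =-6*c^2 + 14*c + x^2*(36*c - 84) + x*(-12*c^2 + 46*c - 42)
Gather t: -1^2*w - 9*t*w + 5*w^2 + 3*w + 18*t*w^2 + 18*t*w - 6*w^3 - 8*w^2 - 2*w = t*(18*w^2 + 9*w) - 6*w^3 - 3*w^2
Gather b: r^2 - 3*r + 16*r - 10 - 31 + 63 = r^2 + 13*r + 22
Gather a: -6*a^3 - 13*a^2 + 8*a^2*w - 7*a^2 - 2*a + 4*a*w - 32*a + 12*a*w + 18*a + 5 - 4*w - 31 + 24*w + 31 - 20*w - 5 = -6*a^3 + a^2*(8*w - 20) + a*(16*w - 16)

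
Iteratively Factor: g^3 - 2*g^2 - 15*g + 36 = (g - 3)*(g^2 + g - 12) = (g - 3)*(g + 4)*(g - 3)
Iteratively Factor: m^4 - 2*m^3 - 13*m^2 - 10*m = (m + 1)*(m^3 - 3*m^2 - 10*m) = (m - 5)*(m + 1)*(m^2 + 2*m) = m*(m - 5)*(m + 1)*(m + 2)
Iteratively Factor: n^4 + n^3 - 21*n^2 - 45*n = (n)*(n^3 + n^2 - 21*n - 45) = n*(n - 5)*(n^2 + 6*n + 9) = n*(n - 5)*(n + 3)*(n + 3)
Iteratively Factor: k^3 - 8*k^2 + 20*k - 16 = (k - 2)*(k^2 - 6*k + 8) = (k - 2)^2*(k - 4)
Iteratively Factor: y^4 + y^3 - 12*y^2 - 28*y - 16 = (y + 2)*(y^3 - y^2 - 10*y - 8) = (y - 4)*(y + 2)*(y^2 + 3*y + 2) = (y - 4)*(y + 1)*(y + 2)*(y + 2)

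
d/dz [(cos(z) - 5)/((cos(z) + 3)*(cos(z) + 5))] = (cos(z)^2 - 10*cos(z) - 55)*sin(z)/((cos(z) + 3)^2*(cos(z) + 5)^2)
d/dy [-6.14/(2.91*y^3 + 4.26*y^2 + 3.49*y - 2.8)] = (53.6022*y^2 + 52.3128*y + 21.4286)/(2.91*y^3 + 4.26*y^2 + 3.49*y - 2.8)^2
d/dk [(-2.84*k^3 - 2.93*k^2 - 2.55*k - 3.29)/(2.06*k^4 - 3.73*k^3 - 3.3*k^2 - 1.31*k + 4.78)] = (5.8504*k^6 + 12.0716*k^5 + 14.2021*k^4 + 15.5274*k^3 - 82.1174*k^2 - 49.7248*k - 16.4989)/(4.2436*k^8 - 15.3676*k^7 + 0.3169*k^6 + 19.2208*k^5 + 40.3562*k^4 - 27.0128*k^3 - 29.8319*k^2 - 12.5236*k + 22.8484)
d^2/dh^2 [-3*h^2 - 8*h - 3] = -6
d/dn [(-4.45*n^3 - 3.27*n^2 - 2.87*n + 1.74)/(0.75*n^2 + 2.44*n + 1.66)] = (-3.3375*n^4 - 21.716*n^3 - 27.9873*n^2 - 13.4664*n - 9.0098)/(0.5625*n^4 + 3.66*n^3 + 8.4436*n^2 + 8.1008*n + 2.7556)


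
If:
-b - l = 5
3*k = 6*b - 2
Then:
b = -l - 5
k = -2*l - 32/3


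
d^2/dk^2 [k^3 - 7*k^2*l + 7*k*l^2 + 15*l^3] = 6*k - 14*l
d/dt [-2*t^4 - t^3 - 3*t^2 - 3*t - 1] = -8*t^3 - 3*t^2 - 6*t - 3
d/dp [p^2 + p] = 2*p + 1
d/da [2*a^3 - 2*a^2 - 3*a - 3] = 6*a^2 - 4*a - 3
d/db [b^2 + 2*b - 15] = 2*b + 2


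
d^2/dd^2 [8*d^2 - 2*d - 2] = 16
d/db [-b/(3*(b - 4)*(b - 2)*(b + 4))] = 2*(b^3 - b^2 - 16)/(3*(b^6 - 4*b^5 - 28*b^4 + 128*b^3 + 128*b^2 - 1024*b + 1024))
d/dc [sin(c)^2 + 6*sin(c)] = 2*(sin(c) + 3)*cos(c)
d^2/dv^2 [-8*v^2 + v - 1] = -16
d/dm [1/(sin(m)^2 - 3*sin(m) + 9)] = (3 - 2*sin(m))*cos(m)/(sin(m)^2 - 3*sin(m) + 9)^2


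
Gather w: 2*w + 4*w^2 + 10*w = 4*w^2 + 12*w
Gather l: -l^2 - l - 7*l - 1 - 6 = -l^2 - 8*l - 7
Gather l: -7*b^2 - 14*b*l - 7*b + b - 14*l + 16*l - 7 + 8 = -7*b^2 - 6*b + l*(2 - 14*b) + 1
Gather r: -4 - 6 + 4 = -6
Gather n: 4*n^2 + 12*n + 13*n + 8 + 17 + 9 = 4*n^2 + 25*n + 34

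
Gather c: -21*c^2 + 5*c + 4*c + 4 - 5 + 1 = -21*c^2 + 9*c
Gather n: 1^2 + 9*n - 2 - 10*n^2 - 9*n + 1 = -10*n^2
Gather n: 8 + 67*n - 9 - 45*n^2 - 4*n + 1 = -45*n^2 + 63*n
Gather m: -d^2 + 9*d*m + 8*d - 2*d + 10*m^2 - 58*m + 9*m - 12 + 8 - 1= -d^2 + 6*d + 10*m^2 + m*(9*d - 49) - 5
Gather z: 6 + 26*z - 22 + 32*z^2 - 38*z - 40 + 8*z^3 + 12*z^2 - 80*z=8*z^3 + 44*z^2 - 92*z - 56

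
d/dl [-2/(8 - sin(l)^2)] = -8*sin(2*l)/(cos(2*l) + 15)^2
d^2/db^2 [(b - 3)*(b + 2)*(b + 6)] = 6*b + 10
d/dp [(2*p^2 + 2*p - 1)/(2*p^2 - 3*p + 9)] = 5*(-2*p^2 + 8*p + 3)/(4*p^4 - 12*p^3 + 45*p^2 - 54*p + 81)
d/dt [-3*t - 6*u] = -3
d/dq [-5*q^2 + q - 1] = 1 - 10*q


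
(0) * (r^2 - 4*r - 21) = 0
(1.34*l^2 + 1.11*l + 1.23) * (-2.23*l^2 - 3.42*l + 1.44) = -2.9882*l^4 - 7.0581*l^3 - 4.6095*l^2 - 2.6082*l + 1.7712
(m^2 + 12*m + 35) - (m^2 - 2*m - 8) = 14*m + 43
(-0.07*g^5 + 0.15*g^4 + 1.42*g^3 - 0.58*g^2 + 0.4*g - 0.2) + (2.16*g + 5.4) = -0.07*g^5 + 0.15*g^4 + 1.42*g^3 - 0.58*g^2 + 2.56*g + 5.2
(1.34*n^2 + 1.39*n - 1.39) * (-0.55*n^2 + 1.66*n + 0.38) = -0.737*n^4 + 1.4599*n^3 + 3.5811*n^2 - 1.7792*n - 0.5282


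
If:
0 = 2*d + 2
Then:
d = -1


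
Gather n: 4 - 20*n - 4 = -20*n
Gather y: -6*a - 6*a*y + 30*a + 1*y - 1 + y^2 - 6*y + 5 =24*a + y^2 + y*(-6*a - 5) + 4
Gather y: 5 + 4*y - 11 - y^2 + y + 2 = -y^2 + 5*y - 4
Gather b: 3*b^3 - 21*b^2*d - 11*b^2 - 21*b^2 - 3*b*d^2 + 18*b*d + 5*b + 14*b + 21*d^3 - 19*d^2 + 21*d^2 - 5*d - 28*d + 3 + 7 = 3*b^3 + b^2*(-21*d - 32) + b*(-3*d^2 + 18*d + 19) + 21*d^3 + 2*d^2 - 33*d + 10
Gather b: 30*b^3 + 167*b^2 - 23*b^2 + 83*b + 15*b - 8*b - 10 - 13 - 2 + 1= 30*b^3 + 144*b^2 + 90*b - 24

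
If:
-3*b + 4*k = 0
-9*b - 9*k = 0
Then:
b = 0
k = 0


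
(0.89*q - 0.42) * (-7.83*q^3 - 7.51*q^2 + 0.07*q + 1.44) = -6.9687*q^4 - 3.3953*q^3 + 3.2165*q^2 + 1.2522*q - 0.6048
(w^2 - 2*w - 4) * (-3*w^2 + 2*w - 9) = -3*w^4 + 8*w^3 - w^2 + 10*w + 36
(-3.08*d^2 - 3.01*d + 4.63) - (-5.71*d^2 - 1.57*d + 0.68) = 2.63*d^2 - 1.44*d + 3.95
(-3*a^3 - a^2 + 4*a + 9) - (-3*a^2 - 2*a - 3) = -3*a^3 + 2*a^2 + 6*a + 12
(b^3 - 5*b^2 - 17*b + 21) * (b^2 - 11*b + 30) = b^5 - 16*b^4 + 68*b^3 + 58*b^2 - 741*b + 630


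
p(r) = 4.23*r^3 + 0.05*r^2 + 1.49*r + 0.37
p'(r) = 12.69*r^2 + 0.1*r + 1.49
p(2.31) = 56.22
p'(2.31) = 69.44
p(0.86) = 4.38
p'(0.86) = 10.96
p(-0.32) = -0.24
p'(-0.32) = 2.76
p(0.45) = 1.44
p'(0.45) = 4.10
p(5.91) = 884.10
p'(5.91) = 445.32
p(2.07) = 41.19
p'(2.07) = 56.07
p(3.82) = 242.58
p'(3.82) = 187.05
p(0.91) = 4.95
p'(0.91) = 12.09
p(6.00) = 924.79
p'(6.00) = 458.93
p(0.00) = 0.37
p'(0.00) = 1.49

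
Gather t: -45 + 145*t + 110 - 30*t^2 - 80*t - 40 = -30*t^2 + 65*t + 25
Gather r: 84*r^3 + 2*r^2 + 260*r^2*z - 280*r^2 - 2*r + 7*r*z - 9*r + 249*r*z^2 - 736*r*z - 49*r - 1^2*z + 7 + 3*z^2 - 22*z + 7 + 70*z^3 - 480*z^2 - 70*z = 84*r^3 + r^2*(260*z - 278) + r*(249*z^2 - 729*z - 60) + 70*z^3 - 477*z^2 - 93*z + 14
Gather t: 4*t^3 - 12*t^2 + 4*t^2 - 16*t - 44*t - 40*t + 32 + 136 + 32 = 4*t^3 - 8*t^2 - 100*t + 200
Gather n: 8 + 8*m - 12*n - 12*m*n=8*m + n*(-12*m - 12) + 8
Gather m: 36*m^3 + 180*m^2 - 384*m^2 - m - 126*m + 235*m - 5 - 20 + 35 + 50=36*m^3 - 204*m^2 + 108*m + 60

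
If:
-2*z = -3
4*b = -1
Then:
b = -1/4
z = 3/2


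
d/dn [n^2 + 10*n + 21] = 2*n + 10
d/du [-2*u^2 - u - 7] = -4*u - 1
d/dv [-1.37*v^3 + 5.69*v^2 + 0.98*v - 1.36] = -4.11*v^2 + 11.38*v + 0.98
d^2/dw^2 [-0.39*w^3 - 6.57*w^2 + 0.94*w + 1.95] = -2.34*w - 13.14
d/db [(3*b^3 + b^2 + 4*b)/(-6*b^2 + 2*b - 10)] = (-9*b^4 + 6*b^3 - 32*b^2 - 10*b - 20)/(2*(9*b^4 - 6*b^3 + 31*b^2 - 10*b + 25))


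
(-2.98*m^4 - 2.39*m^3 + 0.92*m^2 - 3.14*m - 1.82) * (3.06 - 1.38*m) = 4.1124*m^5 - 5.8206*m^4 - 8.583*m^3 + 7.1484*m^2 - 7.0968*m - 5.5692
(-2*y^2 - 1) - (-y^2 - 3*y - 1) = -y^2 + 3*y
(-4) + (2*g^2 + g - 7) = 2*g^2 + g - 11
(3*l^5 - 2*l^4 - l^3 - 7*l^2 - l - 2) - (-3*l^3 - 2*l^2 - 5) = 3*l^5 - 2*l^4 + 2*l^3 - 5*l^2 - l + 3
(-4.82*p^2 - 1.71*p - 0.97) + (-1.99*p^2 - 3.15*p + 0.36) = -6.81*p^2 - 4.86*p - 0.61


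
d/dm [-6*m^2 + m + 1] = 1 - 12*m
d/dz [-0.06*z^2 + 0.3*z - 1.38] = 0.3 - 0.12*z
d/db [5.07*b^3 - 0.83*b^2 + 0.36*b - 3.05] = 15.21*b^2 - 1.66*b + 0.36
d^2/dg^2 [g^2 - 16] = 2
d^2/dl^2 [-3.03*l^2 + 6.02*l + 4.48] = -6.06000000000000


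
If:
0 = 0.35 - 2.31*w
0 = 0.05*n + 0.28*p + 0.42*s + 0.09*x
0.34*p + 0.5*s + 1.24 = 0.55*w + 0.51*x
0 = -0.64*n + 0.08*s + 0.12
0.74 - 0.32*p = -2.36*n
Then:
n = -0.03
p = 2.06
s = -1.78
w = 0.15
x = 1.90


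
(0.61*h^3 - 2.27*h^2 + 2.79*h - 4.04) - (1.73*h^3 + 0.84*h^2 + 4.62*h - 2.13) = -1.12*h^3 - 3.11*h^2 - 1.83*h - 1.91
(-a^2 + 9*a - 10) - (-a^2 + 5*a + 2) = 4*a - 12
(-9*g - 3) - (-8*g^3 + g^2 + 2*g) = 8*g^3 - g^2 - 11*g - 3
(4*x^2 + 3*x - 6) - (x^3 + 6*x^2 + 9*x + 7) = -x^3 - 2*x^2 - 6*x - 13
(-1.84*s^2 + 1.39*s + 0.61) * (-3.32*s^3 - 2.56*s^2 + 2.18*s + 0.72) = 6.1088*s^5 + 0.0956000000000001*s^4 - 9.5948*s^3 + 0.1438*s^2 + 2.3306*s + 0.4392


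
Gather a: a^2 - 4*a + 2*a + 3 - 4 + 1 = a^2 - 2*a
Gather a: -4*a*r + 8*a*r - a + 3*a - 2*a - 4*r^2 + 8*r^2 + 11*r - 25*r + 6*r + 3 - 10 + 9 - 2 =4*a*r + 4*r^2 - 8*r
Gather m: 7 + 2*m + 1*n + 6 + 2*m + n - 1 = 4*m + 2*n + 12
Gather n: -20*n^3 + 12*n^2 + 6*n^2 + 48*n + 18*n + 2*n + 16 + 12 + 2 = -20*n^3 + 18*n^2 + 68*n + 30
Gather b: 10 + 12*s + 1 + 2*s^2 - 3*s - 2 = 2*s^2 + 9*s + 9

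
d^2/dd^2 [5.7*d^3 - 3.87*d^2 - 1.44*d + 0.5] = 34.2*d - 7.74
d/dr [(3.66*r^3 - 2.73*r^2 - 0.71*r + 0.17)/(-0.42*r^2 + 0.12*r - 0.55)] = (-1.5372*r^4 + 0.8784*r^3 - 6.6648*r^2 + 3.1458*r + 0.3701)/(0.1764*r^4 - 0.1008*r^3 + 0.4764*r^2 - 0.132*r + 0.3025)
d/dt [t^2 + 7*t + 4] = 2*t + 7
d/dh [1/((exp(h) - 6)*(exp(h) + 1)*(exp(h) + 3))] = -((exp(h) - 6)*(exp(h) + 1) + (exp(h) - 6)*(exp(h) + 3) + (exp(h) + 1)*(exp(h) + 3))/(4*(exp(h) - 6)^2*(exp(h) + 3)^2*cosh(h/2)^2)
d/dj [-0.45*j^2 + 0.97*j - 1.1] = 0.97 - 0.9*j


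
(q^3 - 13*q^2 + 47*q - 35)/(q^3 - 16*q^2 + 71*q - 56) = (q - 5)/(q - 8)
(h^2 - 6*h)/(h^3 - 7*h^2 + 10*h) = (h - 6)/(h^2 - 7*h + 10)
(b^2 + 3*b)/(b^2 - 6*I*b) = (b + 3)/(b - 6*I)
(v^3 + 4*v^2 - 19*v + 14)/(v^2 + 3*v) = (v^3 + 4*v^2 - 19*v + 14)/(v*(v + 3))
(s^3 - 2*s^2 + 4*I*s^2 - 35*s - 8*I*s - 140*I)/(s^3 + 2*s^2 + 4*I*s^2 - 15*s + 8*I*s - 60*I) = (s - 7)/(s - 3)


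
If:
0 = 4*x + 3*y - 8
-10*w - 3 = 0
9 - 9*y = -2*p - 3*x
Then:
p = 45*y/8 - 15/2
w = -3/10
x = 2 - 3*y/4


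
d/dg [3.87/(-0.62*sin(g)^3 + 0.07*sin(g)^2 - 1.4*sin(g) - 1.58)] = (7.1982*sin(g)^2 - 0.5418*sin(g) + 5.418)*cos(g)/(0.62*sin(g)^3 - 0.07*sin(g)^2 + 1.4*sin(g) + 1.58)^2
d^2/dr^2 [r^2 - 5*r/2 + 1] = 2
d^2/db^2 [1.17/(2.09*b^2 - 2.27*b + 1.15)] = (-10.221354*b^2 + 11.101662*b + 1.17*(4.18*b - 2.27)*(8.36*b - 4.54) - 5.62419)/(2.09*b^2 - 2.27*b + 1.15)^3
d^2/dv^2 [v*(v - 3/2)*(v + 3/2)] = 6*v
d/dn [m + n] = 1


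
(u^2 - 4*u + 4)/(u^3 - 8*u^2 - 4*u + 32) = (u - 2)/(u^2 - 6*u - 16)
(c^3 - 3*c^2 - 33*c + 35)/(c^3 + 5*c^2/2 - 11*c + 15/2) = 2*(c - 7)/(2*c - 3)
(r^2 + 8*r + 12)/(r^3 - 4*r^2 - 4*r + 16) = (r + 6)/(r^2 - 6*r + 8)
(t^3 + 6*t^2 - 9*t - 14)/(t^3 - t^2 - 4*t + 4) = (t^2 + 8*t + 7)/(t^2 + t - 2)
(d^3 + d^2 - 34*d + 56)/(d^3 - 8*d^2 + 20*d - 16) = (d + 7)/(d - 2)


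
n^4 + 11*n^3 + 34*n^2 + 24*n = n*(n + 1)*(n + 4)*(n + 6)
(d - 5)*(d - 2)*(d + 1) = d^3 - 6*d^2 + 3*d + 10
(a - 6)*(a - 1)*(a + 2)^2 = a^4 - 3*a^3 - 18*a^2 - 4*a + 24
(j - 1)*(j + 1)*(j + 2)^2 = j^4 + 4*j^3 + 3*j^2 - 4*j - 4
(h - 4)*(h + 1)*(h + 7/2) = h^3 + h^2/2 - 29*h/2 - 14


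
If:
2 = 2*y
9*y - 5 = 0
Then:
No Solution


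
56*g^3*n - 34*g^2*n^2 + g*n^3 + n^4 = n*(-4*g + n)*(-2*g + n)*(7*g + n)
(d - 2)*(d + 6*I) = d^2 - 2*d + 6*I*d - 12*I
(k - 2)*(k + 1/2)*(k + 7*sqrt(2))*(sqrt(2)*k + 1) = sqrt(2)*k^4 - 3*sqrt(2)*k^3/2 + 15*k^3 - 45*k^2/2 + 6*sqrt(2)*k^2 - 15*k - 21*sqrt(2)*k/2 - 7*sqrt(2)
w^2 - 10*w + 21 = (w - 7)*(w - 3)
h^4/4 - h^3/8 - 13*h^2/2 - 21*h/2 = h*(h/4 + 1/2)*(h - 6)*(h + 7/2)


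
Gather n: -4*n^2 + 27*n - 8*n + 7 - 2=-4*n^2 + 19*n + 5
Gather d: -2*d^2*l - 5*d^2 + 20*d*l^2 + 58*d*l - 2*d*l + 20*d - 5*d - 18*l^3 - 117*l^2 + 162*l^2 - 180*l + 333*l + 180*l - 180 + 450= d^2*(-2*l - 5) + d*(20*l^2 + 56*l + 15) - 18*l^3 + 45*l^2 + 333*l + 270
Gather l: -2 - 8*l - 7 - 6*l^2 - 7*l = -6*l^2 - 15*l - 9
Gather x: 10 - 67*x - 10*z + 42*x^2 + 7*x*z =42*x^2 + x*(7*z - 67) - 10*z + 10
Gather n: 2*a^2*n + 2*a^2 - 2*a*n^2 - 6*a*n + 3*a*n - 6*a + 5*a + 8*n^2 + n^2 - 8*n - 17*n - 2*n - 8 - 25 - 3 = 2*a^2 - a + n^2*(9 - 2*a) + n*(2*a^2 - 3*a - 27) - 36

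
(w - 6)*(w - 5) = w^2 - 11*w + 30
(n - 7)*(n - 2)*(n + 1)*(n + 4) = n^4 - 4*n^3 - 27*n^2 + 34*n + 56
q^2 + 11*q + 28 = (q + 4)*(q + 7)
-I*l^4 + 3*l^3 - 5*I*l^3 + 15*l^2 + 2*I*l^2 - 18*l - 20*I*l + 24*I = (l + 6)*(l - I)*(l + 4*I)*(-I*l + I)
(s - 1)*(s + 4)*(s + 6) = s^3 + 9*s^2 + 14*s - 24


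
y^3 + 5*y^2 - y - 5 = (y - 1)*(y + 1)*(y + 5)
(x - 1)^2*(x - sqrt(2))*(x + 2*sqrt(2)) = x^4 - 2*x^3 + sqrt(2)*x^3 - 3*x^2 - 2*sqrt(2)*x^2 + sqrt(2)*x + 8*x - 4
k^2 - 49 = (k - 7)*(k + 7)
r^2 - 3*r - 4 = (r - 4)*(r + 1)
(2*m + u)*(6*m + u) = 12*m^2 + 8*m*u + u^2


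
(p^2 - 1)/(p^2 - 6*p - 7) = (p - 1)/(p - 7)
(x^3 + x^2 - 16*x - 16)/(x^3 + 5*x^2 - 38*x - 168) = (x^2 - 3*x - 4)/(x^2 + x - 42)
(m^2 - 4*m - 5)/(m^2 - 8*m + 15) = (m + 1)/(m - 3)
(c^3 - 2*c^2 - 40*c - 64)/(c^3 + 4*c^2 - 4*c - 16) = (c - 8)/(c - 2)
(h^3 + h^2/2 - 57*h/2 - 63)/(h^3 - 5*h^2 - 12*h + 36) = (h + 7/2)/(h - 2)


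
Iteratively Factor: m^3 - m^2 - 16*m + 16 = (m + 4)*(m^2 - 5*m + 4) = (m - 4)*(m + 4)*(m - 1)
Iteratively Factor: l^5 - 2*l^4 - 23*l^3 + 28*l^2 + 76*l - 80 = (l + 2)*(l^4 - 4*l^3 - 15*l^2 + 58*l - 40) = (l - 5)*(l + 2)*(l^3 + l^2 - 10*l + 8) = (l - 5)*(l + 2)*(l + 4)*(l^2 - 3*l + 2) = (l - 5)*(l - 1)*(l + 2)*(l + 4)*(l - 2)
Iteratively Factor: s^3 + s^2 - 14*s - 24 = (s + 2)*(s^2 - s - 12) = (s + 2)*(s + 3)*(s - 4)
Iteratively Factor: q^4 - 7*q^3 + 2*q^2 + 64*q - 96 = (q + 3)*(q^3 - 10*q^2 + 32*q - 32) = (q - 4)*(q + 3)*(q^2 - 6*q + 8) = (q - 4)*(q - 2)*(q + 3)*(q - 4)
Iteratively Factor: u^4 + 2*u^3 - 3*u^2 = (u - 1)*(u^3 + 3*u^2) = u*(u - 1)*(u^2 + 3*u) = u*(u - 1)*(u + 3)*(u)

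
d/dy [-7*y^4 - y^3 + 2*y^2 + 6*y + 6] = -28*y^3 - 3*y^2 + 4*y + 6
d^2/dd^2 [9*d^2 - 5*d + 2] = 18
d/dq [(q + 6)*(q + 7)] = 2*q + 13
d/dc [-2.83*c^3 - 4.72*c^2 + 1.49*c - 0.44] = -8.49*c^2 - 9.44*c + 1.49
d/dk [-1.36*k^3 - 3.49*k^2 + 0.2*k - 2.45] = -4.08*k^2 - 6.98*k + 0.2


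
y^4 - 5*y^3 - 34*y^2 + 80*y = y*(y - 8)*(y - 2)*(y + 5)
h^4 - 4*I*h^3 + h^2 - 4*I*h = h*(h - 4*I)*(h - I)*(h + I)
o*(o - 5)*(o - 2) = o^3 - 7*o^2 + 10*o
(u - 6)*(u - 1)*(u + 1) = u^3 - 6*u^2 - u + 6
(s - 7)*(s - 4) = s^2 - 11*s + 28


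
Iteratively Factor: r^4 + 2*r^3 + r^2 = (r)*(r^3 + 2*r^2 + r) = r^2*(r^2 + 2*r + 1) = r^2*(r + 1)*(r + 1)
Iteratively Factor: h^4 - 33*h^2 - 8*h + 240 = (h - 5)*(h^3 + 5*h^2 - 8*h - 48) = (h - 5)*(h + 4)*(h^2 + h - 12) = (h - 5)*(h - 3)*(h + 4)*(h + 4)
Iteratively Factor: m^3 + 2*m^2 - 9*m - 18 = (m + 2)*(m^2 - 9) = (m + 2)*(m + 3)*(m - 3)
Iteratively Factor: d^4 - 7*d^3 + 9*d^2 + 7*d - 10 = (d + 1)*(d^3 - 8*d^2 + 17*d - 10) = (d - 1)*(d + 1)*(d^2 - 7*d + 10) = (d - 2)*(d - 1)*(d + 1)*(d - 5)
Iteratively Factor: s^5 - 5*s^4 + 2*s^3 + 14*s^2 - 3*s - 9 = (s - 3)*(s^4 - 2*s^3 - 4*s^2 + 2*s + 3) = (s - 3)*(s + 1)*(s^3 - 3*s^2 - s + 3) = (s - 3)*(s + 1)^2*(s^2 - 4*s + 3) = (s - 3)^2*(s + 1)^2*(s - 1)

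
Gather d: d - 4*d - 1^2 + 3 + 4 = 6 - 3*d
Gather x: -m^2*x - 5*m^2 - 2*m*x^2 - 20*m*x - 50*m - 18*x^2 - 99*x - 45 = -5*m^2 - 50*m + x^2*(-2*m - 18) + x*(-m^2 - 20*m - 99) - 45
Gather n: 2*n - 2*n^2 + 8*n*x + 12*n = -2*n^2 + n*(8*x + 14)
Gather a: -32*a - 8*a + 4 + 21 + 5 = 30 - 40*a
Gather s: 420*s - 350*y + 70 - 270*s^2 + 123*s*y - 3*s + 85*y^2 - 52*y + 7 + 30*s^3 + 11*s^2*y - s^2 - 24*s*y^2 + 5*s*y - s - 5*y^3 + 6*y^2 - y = 30*s^3 + s^2*(11*y - 271) + s*(-24*y^2 + 128*y + 416) - 5*y^3 + 91*y^2 - 403*y + 77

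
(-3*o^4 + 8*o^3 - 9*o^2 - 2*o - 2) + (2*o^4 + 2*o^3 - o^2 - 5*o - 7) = -o^4 + 10*o^3 - 10*o^2 - 7*o - 9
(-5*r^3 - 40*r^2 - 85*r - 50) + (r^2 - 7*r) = -5*r^3 - 39*r^2 - 92*r - 50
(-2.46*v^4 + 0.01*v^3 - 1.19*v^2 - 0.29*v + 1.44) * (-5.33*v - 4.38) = 13.1118*v^5 + 10.7215*v^4 + 6.2989*v^3 + 6.7579*v^2 - 6.405*v - 6.3072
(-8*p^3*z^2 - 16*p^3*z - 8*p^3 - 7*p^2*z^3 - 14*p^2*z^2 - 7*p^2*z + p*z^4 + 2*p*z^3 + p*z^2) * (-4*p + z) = 32*p^4*z^2 + 64*p^4*z + 32*p^4 + 20*p^3*z^3 + 40*p^3*z^2 + 20*p^3*z - 11*p^2*z^4 - 22*p^2*z^3 - 11*p^2*z^2 + p*z^5 + 2*p*z^4 + p*z^3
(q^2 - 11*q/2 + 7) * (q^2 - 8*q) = q^4 - 27*q^3/2 + 51*q^2 - 56*q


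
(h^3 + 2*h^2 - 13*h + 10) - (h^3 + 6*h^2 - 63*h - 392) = -4*h^2 + 50*h + 402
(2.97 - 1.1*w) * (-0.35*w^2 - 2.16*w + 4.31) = 0.385*w^3 + 1.3365*w^2 - 11.1562*w + 12.8007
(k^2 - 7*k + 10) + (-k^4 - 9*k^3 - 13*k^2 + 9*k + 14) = -k^4 - 9*k^3 - 12*k^2 + 2*k + 24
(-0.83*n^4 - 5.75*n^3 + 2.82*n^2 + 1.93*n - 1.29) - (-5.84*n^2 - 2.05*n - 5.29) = -0.83*n^4 - 5.75*n^3 + 8.66*n^2 + 3.98*n + 4.0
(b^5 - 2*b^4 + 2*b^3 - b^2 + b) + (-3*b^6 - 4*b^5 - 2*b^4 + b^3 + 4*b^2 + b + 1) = -3*b^6 - 3*b^5 - 4*b^4 + 3*b^3 + 3*b^2 + 2*b + 1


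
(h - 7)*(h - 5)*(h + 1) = h^3 - 11*h^2 + 23*h + 35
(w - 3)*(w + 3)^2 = w^3 + 3*w^2 - 9*w - 27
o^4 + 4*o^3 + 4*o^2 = o^2*(o + 2)^2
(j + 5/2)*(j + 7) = j^2 + 19*j/2 + 35/2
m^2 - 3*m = m*(m - 3)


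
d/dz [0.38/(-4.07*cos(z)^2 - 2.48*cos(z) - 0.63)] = -(3.0932*cos(z) + 0.9424)*sin(z)/(4.07*cos(z)^2 + 2.48*cos(z) + 0.63)^2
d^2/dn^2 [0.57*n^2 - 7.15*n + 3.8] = 1.14000000000000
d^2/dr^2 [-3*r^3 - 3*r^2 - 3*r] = -18*r - 6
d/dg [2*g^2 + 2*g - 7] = 4*g + 2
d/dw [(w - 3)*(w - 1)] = 2*w - 4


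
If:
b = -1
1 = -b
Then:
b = -1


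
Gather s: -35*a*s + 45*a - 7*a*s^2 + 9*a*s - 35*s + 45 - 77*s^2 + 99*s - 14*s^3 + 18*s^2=45*a - 14*s^3 + s^2*(-7*a - 59) + s*(64 - 26*a) + 45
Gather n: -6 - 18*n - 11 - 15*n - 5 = -33*n - 22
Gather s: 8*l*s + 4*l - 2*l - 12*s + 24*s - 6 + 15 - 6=2*l + s*(8*l + 12) + 3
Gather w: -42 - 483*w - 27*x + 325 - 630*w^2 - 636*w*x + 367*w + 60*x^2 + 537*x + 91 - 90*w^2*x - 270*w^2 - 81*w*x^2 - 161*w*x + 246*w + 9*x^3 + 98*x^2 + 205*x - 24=w^2*(-90*x - 900) + w*(-81*x^2 - 797*x + 130) + 9*x^3 + 158*x^2 + 715*x + 350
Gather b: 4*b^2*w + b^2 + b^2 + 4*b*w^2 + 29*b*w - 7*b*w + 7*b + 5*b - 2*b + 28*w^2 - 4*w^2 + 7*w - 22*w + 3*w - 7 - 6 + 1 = b^2*(4*w + 2) + b*(4*w^2 + 22*w + 10) + 24*w^2 - 12*w - 12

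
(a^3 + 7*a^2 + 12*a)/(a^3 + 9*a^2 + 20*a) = (a + 3)/(a + 5)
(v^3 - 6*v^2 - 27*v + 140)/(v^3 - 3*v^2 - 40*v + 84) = (v^2 + v - 20)/(v^2 + 4*v - 12)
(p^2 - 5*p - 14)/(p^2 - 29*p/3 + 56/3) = 3*(p + 2)/(3*p - 8)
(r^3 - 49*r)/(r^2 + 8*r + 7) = r*(r - 7)/(r + 1)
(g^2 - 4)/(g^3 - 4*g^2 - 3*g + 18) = (g - 2)/(g^2 - 6*g + 9)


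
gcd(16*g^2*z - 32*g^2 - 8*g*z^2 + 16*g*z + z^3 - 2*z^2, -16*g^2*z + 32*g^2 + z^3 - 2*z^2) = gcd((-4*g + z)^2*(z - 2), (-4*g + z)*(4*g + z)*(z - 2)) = -4*g*z + 8*g + z^2 - 2*z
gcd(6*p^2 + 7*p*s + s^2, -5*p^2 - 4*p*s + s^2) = p + s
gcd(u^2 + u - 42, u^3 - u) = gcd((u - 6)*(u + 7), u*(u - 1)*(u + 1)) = 1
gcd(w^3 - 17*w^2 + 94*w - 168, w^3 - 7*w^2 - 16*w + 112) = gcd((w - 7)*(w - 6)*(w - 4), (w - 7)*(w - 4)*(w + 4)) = w^2 - 11*w + 28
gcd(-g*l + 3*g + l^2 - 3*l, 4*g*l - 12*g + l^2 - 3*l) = l - 3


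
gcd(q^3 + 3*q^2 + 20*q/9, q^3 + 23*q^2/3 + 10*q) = q^2 + 5*q/3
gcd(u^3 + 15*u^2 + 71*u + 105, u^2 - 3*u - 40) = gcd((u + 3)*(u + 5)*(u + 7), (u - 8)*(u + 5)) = u + 5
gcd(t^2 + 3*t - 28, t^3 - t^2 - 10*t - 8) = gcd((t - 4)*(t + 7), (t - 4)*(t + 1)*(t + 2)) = t - 4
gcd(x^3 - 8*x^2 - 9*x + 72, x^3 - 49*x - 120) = x^2 - 5*x - 24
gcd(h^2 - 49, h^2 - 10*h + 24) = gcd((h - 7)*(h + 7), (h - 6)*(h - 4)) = 1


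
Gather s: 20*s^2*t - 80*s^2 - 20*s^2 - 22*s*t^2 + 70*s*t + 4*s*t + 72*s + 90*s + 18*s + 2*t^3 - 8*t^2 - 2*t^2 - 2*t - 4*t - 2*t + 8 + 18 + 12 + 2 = s^2*(20*t - 100) + s*(-22*t^2 + 74*t + 180) + 2*t^3 - 10*t^2 - 8*t + 40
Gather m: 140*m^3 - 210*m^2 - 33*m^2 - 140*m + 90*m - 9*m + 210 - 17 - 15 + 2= 140*m^3 - 243*m^2 - 59*m + 180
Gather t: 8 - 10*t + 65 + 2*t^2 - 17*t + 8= 2*t^2 - 27*t + 81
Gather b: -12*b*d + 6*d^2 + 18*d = -12*b*d + 6*d^2 + 18*d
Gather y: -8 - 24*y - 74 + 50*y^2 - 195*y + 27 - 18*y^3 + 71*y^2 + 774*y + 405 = -18*y^3 + 121*y^2 + 555*y + 350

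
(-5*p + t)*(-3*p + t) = 15*p^2 - 8*p*t + t^2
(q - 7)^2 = q^2 - 14*q + 49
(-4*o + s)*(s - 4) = -4*o*s + 16*o + s^2 - 4*s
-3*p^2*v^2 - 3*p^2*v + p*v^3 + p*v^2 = v*(-3*p + v)*(p*v + p)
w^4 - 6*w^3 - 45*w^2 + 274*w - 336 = (w - 8)*(w - 3)*(w - 2)*(w + 7)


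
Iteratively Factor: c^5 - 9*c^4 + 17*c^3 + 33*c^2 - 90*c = (c)*(c^4 - 9*c^3 + 17*c^2 + 33*c - 90) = c*(c - 5)*(c^3 - 4*c^2 - 3*c + 18) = c*(c - 5)*(c - 3)*(c^2 - c - 6) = c*(c - 5)*(c - 3)*(c + 2)*(c - 3)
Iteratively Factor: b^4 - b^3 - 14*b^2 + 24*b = (b + 4)*(b^3 - 5*b^2 + 6*b) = b*(b + 4)*(b^2 - 5*b + 6) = b*(b - 3)*(b + 4)*(b - 2)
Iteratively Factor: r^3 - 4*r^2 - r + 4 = (r + 1)*(r^2 - 5*r + 4) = (r - 1)*(r + 1)*(r - 4)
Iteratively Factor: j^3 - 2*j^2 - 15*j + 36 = (j - 3)*(j^2 + j - 12) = (j - 3)^2*(j + 4)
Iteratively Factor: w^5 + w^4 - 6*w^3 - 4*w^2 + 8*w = (w + 2)*(w^4 - w^3 - 4*w^2 + 4*w) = (w - 1)*(w + 2)*(w^3 - 4*w) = w*(w - 1)*(w + 2)*(w^2 - 4) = w*(w - 1)*(w + 2)^2*(w - 2)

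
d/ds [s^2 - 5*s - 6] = 2*s - 5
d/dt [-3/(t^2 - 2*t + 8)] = 6*(t - 1)/(t^2 - 2*t + 8)^2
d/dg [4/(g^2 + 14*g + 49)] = 8*(-g - 7)/(g^2 + 14*g + 49)^2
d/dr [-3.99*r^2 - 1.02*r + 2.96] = -7.98*r - 1.02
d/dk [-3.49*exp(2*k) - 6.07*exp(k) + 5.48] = (-6.98*exp(k) - 6.07)*exp(k)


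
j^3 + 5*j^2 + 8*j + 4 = (j + 1)*(j + 2)^2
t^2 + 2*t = t*(t + 2)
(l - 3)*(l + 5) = l^2 + 2*l - 15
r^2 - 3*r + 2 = (r - 2)*(r - 1)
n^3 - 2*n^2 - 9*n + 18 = (n - 3)*(n - 2)*(n + 3)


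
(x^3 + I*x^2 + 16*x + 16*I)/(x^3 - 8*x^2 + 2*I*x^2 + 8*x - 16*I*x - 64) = (x^2 - 3*I*x + 4)/(x^2 - 2*x*(4 + I) + 16*I)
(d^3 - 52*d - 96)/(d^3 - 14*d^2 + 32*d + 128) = (d + 6)/(d - 8)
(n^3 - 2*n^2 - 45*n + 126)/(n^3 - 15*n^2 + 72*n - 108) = (n + 7)/(n - 6)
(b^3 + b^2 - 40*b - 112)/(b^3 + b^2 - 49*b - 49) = (b^2 + 8*b + 16)/(b^2 + 8*b + 7)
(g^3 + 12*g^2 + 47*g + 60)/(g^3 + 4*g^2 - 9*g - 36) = (g + 5)/(g - 3)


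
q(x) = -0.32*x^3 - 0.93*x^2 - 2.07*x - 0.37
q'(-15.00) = -190.17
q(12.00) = -712.09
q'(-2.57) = -3.63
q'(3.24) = -18.17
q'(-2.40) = -3.14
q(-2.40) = 3.66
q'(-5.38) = -19.85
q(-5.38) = 33.68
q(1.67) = -7.91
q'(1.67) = -7.85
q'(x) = -0.96*x^2 - 1.86*x - 2.07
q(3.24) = -27.72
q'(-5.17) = -18.11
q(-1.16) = 1.28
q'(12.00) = -162.63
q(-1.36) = 1.53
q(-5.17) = 29.69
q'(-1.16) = -1.20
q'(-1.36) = -1.32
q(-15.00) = 901.43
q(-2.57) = 4.24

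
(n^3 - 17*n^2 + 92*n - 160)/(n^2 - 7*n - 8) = (n^2 - 9*n + 20)/(n + 1)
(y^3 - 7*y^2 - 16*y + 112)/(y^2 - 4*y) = y - 3 - 28/y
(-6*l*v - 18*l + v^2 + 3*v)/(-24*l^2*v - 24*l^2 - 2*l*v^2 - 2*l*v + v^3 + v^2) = (v + 3)/(4*l*v + 4*l + v^2 + v)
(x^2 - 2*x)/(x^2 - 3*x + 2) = x/(x - 1)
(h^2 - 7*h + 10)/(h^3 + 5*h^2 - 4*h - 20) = (h - 5)/(h^2 + 7*h + 10)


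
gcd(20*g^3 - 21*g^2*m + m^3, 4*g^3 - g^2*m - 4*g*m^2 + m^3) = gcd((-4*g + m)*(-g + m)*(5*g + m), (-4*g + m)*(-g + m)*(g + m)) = 4*g^2 - 5*g*m + m^2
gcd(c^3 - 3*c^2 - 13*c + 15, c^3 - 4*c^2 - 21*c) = c + 3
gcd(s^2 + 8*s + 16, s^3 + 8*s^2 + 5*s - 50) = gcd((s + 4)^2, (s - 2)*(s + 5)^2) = 1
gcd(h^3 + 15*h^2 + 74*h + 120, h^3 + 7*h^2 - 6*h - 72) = h^2 + 10*h + 24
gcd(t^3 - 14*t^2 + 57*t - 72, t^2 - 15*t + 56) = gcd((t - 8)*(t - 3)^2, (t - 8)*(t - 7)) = t - 8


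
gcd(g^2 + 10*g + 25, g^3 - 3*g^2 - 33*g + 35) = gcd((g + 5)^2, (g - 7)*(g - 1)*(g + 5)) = g + 5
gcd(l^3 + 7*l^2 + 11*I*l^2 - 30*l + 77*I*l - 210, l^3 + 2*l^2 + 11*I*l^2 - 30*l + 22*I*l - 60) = l^2 + 11*I*l - 30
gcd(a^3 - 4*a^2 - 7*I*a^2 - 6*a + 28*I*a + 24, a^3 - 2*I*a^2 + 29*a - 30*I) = a^2 - 7*I*a - 6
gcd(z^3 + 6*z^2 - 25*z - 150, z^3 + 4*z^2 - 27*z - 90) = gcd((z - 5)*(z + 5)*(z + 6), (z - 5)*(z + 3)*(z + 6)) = z^2 + z - 30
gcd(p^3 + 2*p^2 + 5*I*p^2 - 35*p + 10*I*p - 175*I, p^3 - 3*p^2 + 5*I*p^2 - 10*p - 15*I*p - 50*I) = p^2 + p*(-5 + 5*I) - 25*I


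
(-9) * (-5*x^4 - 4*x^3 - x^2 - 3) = 45*x^4 + 36*x^3 + 9*x^2 + 27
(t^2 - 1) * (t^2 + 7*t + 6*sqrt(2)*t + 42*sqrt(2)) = t^4 + 7*t^3 + 6*sqrt(2)*t^3 - t^2 + 42*sqrt(2)*t^2 - 6*sqrt(2)*t - 7*t - 42*sqrt(2)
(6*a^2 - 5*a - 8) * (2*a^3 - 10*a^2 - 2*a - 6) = 12*a^5 - 70*a^4 + 22*a^3 + 54*a^2 + 46*a + 48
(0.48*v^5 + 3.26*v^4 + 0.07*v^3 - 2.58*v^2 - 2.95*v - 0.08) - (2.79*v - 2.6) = 0.48*v^5 + 3.26*v^4 + 0.07*v^3 - 2.58*v^2 - 5.74*v + 2.52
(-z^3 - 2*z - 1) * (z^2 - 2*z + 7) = -z^5 + 2*z^4 - 9*z^3 + 3*z^2 - 12*z - 7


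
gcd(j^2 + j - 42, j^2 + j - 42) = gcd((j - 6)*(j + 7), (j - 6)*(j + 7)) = j^2 + j - 42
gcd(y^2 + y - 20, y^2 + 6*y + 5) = y + 5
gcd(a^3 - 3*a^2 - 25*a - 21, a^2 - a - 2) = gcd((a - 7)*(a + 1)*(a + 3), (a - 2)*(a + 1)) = a + 1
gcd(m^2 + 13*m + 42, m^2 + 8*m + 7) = m + 7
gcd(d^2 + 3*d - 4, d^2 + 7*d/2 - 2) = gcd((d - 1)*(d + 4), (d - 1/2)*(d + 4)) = d + 4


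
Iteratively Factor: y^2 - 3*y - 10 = (y + 2)*(y - 5)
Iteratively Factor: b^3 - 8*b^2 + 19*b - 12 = (b - 4)*(b^2 - 4*b + 3) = (b - 4)*(b - 1)*(b - 3)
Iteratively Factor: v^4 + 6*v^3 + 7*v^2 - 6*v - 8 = (v + 4)*(v^3 + 2*v^2 - v - 2) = (v - 1)*(v + 4)*(v^2 + 3*v + 2) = (v - 1)*(v + 2)*(v + 4)*(v + 1)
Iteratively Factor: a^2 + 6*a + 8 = (a + 2)*(a + 4)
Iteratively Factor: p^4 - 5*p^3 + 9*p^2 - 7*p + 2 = (p - 2)*(p^3 - 3*p^2 + 3*p - 1) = (p - 2)*(p - 1)*(p^2 - 2*p + 1) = (p - 2)*(p - 1)^2*(p - 1)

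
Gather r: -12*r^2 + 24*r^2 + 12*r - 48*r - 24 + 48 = 12*r^2 - 36*r + 24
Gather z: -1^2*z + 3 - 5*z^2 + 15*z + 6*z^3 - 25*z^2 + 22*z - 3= 6*z^3 - 30*z^2 + 36*z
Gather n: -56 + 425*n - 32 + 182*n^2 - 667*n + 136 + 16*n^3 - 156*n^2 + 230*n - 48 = 16*n^3 + 26*n^2 - 12*n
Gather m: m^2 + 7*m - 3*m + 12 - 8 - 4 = m^2 + 4*m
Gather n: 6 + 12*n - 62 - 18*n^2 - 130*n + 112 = -18*n^2 - 118*n + 56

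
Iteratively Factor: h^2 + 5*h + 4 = (h + 4)*(h + 1)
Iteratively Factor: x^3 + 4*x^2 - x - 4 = (x + 1)*(x^2 + 3*x - 4) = (x + 1)*(x + 4)*(x - 1)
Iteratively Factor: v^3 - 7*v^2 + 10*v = (v)*(v^2 - 7*v + 10) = v*(v - 2)*(v - 5)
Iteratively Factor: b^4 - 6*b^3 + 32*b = (b + 2)*(b^3 - 8*b^2 + 16*b) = (b - 4)*(b + 2)*(b^2 - 4*b) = b*(b - 4)*(b + 2)*(b - 4)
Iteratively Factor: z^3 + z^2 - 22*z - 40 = (z + 2)*(z^2 - z - 20) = (z - 5)*(z + 2)*(z + 4)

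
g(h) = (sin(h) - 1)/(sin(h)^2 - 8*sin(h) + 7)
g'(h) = (-2*sin(h)*cos(h) + 8*cos(h))*(sin(h) - 1)/(sin(h)^2 - 8*sin(h) + 7)^2 + cos(h)/(sin(h)^2 - 8*sin(h) + 7)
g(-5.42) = -0.16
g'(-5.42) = -0.02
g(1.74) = -0.17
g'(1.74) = 0.00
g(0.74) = -0.16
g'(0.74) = -0.02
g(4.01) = -0.13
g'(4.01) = 0.01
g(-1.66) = -0.13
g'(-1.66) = 0.00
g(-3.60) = -0.15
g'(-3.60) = 0.02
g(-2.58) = -0.13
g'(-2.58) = 0.01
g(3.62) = -0.13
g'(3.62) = 0.02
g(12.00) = -0.13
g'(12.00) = -0.01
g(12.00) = -0.13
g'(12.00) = -0.01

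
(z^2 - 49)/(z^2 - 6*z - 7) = (z + 7)/(z + 1)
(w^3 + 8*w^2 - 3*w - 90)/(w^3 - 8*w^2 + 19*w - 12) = (w^2 + 11*w + 30)/(w^2 - 5*w + 4)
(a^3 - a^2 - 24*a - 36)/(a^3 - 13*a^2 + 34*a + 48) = (a^2 + 5*a + 6)/(a^2 - 7*a - 8)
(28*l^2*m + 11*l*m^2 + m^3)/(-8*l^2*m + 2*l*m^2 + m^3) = (-7*l - m)/(2*l - m)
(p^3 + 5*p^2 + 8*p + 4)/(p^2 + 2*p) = p + 3 + 2/p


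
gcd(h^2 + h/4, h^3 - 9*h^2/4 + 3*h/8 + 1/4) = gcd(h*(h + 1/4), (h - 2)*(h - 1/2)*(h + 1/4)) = h + 1/4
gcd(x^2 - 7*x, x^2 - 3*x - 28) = x - 7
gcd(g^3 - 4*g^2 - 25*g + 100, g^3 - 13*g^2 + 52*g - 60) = g - 5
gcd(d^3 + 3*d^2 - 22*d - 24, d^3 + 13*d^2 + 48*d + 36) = d^2 + 7*d + 6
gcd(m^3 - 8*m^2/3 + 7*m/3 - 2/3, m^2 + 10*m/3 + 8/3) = 1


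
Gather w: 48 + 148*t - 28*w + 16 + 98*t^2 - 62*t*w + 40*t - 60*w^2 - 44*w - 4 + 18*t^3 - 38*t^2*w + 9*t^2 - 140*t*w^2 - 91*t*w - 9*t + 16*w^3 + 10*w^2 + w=18*t^3 + 107*t^2 + 179*t + 16*w^3 + w^2*(-140*t - 50) + w*(-38*t^2 - 153*t - 71) + 60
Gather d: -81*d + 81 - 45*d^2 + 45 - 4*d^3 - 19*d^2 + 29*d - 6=-4*d^3 - 64*d^2 - 52*d + 120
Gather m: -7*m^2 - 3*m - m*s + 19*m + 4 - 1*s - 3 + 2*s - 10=-7*m^2 + m*(16 - s) + s - 9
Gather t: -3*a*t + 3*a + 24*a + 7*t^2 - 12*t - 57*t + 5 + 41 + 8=27*a + 7*t^2 + t*(-3*a - 69) + 54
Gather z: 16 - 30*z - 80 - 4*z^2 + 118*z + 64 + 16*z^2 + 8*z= 12*z^2 + 96*z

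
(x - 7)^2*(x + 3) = x^3 - 11*x^2 + 7*x + 147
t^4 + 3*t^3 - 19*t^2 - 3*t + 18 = (t - 3)*(t - 1)*(t + 1)*(t + 6)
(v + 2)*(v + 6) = v^2 + 8*v + 12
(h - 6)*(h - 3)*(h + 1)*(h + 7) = h^4 - h^3 - 47*h^2 + 81*h + 126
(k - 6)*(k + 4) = k^2 - 2*k - 24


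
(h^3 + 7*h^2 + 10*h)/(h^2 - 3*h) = (h^2 + 7*h + 10)/(h - 3)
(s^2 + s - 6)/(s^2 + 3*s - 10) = (s + 3)/(s + 5)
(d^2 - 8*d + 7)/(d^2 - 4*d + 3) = (d - 7)/(d - 3)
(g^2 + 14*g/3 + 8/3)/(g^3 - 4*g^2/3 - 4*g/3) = (g + 4)/(g*(g - 2))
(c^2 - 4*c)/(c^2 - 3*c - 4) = c/(c + 1)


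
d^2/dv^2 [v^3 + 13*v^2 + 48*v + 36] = 6*v + 26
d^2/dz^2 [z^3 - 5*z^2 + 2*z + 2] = 6*z - 10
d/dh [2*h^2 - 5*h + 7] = 4*h - 5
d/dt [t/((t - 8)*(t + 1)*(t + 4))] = (-2*t^3 + 3*t^2 - 32)/(t^6 - 6*t^5 - 63*t^4 + 152*t^3 + 1488*t^2 + 2304*t + 1024)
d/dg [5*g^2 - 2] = 10*g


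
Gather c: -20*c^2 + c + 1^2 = -20*c^2 + c + 1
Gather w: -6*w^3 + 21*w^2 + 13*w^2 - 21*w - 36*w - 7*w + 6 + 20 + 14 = -6*w^3 + 34*w^2 - 64*w + 40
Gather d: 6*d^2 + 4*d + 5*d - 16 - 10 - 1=6*d^2 + 9*d - 27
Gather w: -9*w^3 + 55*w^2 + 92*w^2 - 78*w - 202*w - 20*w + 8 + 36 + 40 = -9*w^3 + 147*w^2 - 300*w + 84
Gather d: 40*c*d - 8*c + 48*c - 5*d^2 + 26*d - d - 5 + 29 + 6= 40*c - 5*d^2 + d*(40*c + 25) + 30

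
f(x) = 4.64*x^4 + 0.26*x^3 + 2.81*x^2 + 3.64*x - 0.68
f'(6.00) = 4074.40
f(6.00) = 6191.92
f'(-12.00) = -32023.16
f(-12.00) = 96126.04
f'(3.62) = 914.65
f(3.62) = 858.46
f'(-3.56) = -843.87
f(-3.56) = 755.52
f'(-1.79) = -110.37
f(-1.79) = 47.95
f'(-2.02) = -157.51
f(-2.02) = 78.54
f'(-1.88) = -127.49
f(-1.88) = 58.64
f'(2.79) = 428.47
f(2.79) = 318.14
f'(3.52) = 842.57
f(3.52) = 770.63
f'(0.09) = 4.17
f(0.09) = -0.33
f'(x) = 18.56*x^3 + 0.78*x^2 + 5.62*x + 3.64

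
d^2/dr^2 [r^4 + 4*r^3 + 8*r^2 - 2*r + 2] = 12*r^2 + 24*r + 16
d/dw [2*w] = 2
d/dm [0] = 0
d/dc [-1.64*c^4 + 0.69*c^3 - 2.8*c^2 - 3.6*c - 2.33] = -6.56*c^3 + 2.07*c^2 - 5.6*c - 3.6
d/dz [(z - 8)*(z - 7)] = 2*z - 15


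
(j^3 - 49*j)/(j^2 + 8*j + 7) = j*(j - 7)/(j + 1)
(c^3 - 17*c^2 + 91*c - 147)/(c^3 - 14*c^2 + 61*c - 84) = (c - 7)/(c - 4)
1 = 1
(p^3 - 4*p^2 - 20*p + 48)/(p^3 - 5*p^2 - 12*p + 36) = (p + 4)/(p + 3)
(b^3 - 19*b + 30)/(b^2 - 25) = (b^2 - 5*b + 6)/(b - 5)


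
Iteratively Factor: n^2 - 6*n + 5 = (n - 5)*(n - 1)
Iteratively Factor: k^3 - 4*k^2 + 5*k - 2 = (k - 2)*(k^2 - 2*k + 1) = (k - 2)*(k - 1)*(k - 1)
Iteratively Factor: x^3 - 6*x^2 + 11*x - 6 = (x - 3)*(x^2 - 3*x + 2) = (x - 3)*(x - 1)*(x - 2)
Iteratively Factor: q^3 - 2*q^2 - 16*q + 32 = (q - 2)*(q^2 - 16) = (q - 2)*(q + 4)*(q - 4)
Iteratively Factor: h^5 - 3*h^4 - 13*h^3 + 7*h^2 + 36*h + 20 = (h - 2)*(h^4 - h^3 - 15*h^2 - 23*h - 10) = (h - 2)*(h + 1)*(h^3 - 2*h^2 - 13*h - 10) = (h - 2)*(h + 1)^2*(h^2 - 3*h - 10) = (h - 2)*(h + 1)^2*(h + 2)*(h - 5)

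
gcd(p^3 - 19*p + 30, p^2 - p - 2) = p - 2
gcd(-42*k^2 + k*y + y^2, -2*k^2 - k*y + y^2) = 1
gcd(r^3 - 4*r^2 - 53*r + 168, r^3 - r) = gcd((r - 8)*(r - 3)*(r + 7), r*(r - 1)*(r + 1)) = 1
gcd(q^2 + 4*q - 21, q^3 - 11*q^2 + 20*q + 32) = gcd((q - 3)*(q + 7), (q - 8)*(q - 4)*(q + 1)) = 1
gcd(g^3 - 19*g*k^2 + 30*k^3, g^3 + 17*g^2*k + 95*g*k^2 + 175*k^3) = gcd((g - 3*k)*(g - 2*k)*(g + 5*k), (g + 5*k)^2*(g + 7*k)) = g + 5*k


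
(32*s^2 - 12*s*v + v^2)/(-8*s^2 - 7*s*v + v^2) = (-4*s + v)/(s + v)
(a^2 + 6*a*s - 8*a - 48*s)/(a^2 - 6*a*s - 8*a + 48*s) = (-a - 6*s)/(-a + 6*s)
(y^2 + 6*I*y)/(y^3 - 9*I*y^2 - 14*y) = (y + 6*I)/(y^2 - 9*I*y - 14)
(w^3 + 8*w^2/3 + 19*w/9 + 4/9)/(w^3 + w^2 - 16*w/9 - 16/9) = (3*w + 1)/(3*w - 4)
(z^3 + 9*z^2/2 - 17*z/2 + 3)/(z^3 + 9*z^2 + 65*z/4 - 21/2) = 2*(z - 1)/(2*z + 7)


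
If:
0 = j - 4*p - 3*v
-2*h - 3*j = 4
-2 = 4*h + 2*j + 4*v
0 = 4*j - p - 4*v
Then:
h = -133/8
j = 39/4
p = -6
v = 45/4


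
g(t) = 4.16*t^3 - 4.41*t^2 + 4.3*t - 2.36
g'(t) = 12.48*t^2 - 8.82*t + 4.3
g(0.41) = -1.05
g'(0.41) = 2.78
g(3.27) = 110.00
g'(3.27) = 108.91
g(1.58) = 9.83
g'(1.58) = 21.52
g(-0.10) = -2.84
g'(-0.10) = 5.31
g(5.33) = 525.18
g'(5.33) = 311.83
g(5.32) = 522.07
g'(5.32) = 310.59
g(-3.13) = -186.59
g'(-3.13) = 154.17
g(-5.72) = -949.79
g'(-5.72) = 463.08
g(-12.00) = -7877.48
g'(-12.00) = 1907.26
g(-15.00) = -15099.11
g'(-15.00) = 2944.60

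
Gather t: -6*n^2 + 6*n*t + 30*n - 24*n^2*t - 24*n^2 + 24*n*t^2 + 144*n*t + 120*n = -30*n^2 + 24*n*t^2 + 150*n + t*(-24*n^2 + 150*n)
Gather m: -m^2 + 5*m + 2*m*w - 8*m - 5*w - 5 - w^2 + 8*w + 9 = -m^2 + m*(2*w - 3) - w^2 + 3*w + 4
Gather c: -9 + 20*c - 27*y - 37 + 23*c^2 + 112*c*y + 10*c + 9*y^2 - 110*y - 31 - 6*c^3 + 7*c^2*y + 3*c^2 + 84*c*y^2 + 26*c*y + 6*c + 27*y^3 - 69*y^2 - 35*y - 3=-6*c^3 + c^2*(7*y + 26) + c*(84*y^2 + 138*y + 36) + 27*y^3 - 60*y^2 - 172*y - 80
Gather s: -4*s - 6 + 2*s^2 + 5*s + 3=2*s^2 + s - 3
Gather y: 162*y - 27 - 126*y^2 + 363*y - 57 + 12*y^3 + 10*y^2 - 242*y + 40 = 12*y^3 - 116*y^2 + 283*y - 44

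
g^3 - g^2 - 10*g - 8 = (g - 4)*(g + 1)*(g + 2)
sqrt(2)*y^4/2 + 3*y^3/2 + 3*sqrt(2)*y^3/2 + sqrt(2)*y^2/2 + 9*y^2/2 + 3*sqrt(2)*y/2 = y*(y + 3)*(y + sqrt(2)/2)*(sqrt(2)*y/2 + 1)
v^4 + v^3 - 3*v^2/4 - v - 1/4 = (v - 1)*(v + 1/2)^2*(v + 1)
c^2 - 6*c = c*(c - 6)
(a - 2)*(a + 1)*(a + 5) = a^3 + 4*a^2 - 7*a - 10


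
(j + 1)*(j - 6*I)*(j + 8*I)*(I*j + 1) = I*j^4 - j^3 + I*j^3 - j^2 + 50*I*j^2 + 48*j + 50*I*j + 48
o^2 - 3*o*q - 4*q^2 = (o - 4*q)*(o + q)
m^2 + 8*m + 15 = (m + 3)*(m + 5)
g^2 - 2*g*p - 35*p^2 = (g - 7*p)*(g + 5*p)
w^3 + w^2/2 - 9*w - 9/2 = (w - 3)*(w + 1/2)*(w + 3)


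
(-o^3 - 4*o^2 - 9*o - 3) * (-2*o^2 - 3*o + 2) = 2*o^5 + 11*o^4 + 28*o^3 + 25*o^2 - 9*o - 6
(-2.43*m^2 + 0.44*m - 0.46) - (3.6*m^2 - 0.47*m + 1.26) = -6.03*m^2 + 0.91*m - 1.72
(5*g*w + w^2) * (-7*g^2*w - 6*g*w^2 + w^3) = -35*g^3*w^2 - 37*g^2*w^3 - g*w^4 + w^5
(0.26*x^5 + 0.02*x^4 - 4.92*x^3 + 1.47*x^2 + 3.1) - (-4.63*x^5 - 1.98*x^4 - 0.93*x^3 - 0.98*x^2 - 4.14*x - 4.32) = 4.89*x^5 + 2.0*x^4 - 3.99*x^3 + 2.45*x^2 + 4.14*x + 7.42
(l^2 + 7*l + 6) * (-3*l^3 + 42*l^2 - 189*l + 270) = -3*l^5 + 21*l^4 + 87*l^3 - 801*l^2 + 756*l + 1620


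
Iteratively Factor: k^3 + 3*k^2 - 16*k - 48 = (k + 4)*(k^2 - k - 12) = (k - 4)*(k + 4)*(k + 3)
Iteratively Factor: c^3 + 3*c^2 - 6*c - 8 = (c + 4)*(c^2 - c - 2) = (c + 1)*(c + 4)*(c - 2)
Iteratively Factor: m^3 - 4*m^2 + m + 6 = (m + 1)*(m^2 - 5*m + 6) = (m - 3)*(m + 1)*(m - 2)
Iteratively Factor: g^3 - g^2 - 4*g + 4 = (g - 1)*(g^2 - 4) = (g - 1)*(g + 2)*(g - 2)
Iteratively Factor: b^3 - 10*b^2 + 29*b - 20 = (b - 1)*(b^2 - 9*b + 20) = (b - 5)*(b - 1)*(b - 4)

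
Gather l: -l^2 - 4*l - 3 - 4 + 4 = -l^2 - 4*l - 3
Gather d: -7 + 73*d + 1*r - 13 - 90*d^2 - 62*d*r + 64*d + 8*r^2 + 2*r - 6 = -90*d^2 + d*(137 - 62*r) + 8*r^2 + 3*r - 26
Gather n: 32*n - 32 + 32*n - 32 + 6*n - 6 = 70*n - 70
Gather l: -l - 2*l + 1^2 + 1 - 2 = -3*l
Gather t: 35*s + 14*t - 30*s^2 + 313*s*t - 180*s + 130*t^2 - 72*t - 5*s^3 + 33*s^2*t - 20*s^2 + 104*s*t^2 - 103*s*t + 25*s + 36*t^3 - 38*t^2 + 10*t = -5*s^3 - 50*s^2 - 120*s + 36*t^3 + t^2*(104*s + 92) + t*(33*s^2 + 210*s - 48)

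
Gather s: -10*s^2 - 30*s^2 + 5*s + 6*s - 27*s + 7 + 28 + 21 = -40*s^2 - 16*s + 56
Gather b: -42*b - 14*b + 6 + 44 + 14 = 64 - 56*b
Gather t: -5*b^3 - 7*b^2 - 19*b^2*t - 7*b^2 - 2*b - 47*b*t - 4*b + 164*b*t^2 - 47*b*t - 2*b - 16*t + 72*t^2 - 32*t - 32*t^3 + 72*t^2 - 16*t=-5*b^3 - 14*b^2 - 8*b - 32*t^3 + t^2*(164*b + 144) + t*(-19*b^2 - 94*b - 64)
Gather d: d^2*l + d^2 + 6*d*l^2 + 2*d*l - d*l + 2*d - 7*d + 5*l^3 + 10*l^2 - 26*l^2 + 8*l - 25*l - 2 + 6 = d^2*(l + 1) + d*(6*l^2 + l - 5) + 5*l^3 - 16*l^2 - 17*l + 4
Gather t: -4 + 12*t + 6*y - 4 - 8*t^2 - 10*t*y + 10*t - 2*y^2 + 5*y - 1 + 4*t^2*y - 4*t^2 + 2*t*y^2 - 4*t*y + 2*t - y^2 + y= t^2*(4*y - 12) + t*(2*y^2 - 14*y + 24) - 3*y^2 + 12*y - 9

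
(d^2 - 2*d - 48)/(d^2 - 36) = (d - 8)/(d - 6)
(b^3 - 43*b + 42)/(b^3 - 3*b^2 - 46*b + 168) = (b - 1)/(b - 4)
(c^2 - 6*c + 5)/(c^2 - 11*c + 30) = (c - 1)/(c - 6)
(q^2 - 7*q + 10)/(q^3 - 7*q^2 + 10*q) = 1/q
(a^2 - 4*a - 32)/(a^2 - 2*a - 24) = (a - 8)/(a - 6)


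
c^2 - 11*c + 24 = (c - 8)*(c - 3)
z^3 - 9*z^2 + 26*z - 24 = (z - 4)*(z - 3)*(z - 2)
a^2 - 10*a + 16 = (a - 8)*(a - 2)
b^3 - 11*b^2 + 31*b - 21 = (b - 7)*(b - 3)*(b - 1)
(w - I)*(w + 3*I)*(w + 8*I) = w^3 + 10*I*w^2 - 13*w + 24*I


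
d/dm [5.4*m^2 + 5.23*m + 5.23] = 10.8*m + 5.23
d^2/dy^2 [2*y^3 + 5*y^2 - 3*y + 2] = 12*y + 10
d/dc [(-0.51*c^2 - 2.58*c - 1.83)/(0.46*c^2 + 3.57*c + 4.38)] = (-0.6339*c^2 - 2.784*c - 4.7673)/(0.2116*c^4 + 3.2844*c^3 + 16.7745*c^2 + 31.2732*c + 19.1844)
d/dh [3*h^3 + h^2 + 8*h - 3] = 9*h^2 + 2*h + 8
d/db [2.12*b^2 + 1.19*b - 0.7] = 4.24*b + 1.19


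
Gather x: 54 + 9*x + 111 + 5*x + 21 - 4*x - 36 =10*x + 150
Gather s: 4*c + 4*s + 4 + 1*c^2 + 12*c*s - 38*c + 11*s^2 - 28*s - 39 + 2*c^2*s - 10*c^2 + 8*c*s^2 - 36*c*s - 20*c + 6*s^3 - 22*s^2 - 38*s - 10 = -9*c^2 - 54*c + 6*s^3 + s^2*(8*c - 11) + s*(2*c^2 - 24*c - 62) - 45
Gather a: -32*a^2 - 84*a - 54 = -32*a^2 - 84*a - 54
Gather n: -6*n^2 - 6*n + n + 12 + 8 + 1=-6*n^2 - 5*n + 21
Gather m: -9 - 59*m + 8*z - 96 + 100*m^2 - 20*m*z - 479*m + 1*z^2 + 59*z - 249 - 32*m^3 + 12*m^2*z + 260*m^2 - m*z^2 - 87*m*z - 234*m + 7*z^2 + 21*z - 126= -32*m^3 + m^2*(12*z + 360) + m*(-z^2 - 107*z - 772) + 8*z^2 + 88*z - 480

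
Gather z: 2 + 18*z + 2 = 18*z + 4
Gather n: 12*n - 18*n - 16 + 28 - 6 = 6 - 6*n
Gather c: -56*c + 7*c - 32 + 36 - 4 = -49*c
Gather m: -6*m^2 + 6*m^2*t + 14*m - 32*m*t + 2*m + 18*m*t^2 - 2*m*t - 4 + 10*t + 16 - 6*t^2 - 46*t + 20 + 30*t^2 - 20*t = m^2*(6*t - 6) + m*(18*t^2 - 34*t + 16) + 24*t^2 - 56*t + 32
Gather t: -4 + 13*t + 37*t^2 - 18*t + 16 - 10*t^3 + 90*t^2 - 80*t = -10*t^3 + 127*t^2 - 85*t + 12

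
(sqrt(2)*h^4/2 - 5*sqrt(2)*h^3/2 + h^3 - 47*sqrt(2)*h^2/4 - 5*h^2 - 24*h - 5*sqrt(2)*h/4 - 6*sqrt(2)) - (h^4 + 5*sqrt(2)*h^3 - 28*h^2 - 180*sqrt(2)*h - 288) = -h^4 + sqrt(2)*h^4/2 - 15*sqrt(2)*h^3/2 + h^3 - 47*sqrt(2)*h^2/4 + 23*h^2 - 24*h + 715*sqrt(2)*h/4 - 6*sqrt(2) + 288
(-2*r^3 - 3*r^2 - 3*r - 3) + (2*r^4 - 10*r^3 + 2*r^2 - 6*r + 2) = 2*r^4 - 12*r^3 - r^2 - 9*r - 1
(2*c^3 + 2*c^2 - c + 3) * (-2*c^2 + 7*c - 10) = -4*c^5 + 10*c^4 - 4*c^3 - 33*c^2 + 31*c - 30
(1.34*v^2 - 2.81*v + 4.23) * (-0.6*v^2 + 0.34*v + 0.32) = -0.804*v^4 + 2.1416*v^3 - 3.0646*v^2 + 0.539*v + 1.3536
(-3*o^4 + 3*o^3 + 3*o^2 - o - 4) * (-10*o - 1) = 30*o^5 - 27*o^4 - 33*o^3 + 7*o^2 + 41*o + 4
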